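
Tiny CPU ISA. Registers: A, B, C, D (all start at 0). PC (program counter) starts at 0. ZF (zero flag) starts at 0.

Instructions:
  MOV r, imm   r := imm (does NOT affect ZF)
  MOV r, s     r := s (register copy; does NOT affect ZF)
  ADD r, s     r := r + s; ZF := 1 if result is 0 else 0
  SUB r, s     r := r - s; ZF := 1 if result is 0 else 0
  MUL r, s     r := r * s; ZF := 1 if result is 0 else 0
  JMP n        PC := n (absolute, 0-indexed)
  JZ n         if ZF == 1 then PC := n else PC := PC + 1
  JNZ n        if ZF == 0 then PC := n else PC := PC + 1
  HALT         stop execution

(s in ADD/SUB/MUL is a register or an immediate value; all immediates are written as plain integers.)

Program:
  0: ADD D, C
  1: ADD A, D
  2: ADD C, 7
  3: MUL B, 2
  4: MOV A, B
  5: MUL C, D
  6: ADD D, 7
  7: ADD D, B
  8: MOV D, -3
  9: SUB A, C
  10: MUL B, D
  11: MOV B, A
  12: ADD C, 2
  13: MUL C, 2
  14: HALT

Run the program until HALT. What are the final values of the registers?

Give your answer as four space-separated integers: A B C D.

Answer: 0 0 4 -3

Derivation:
Step 1: PC=0 exec 'ADD D, C'. After: A=0 B=0 C=0 D=0 ZF=1 PC=1
Step 2: PC=1 exec 'ADD A, D'. After: A=0 B=0 C=0 D=0 ZF=1 PC=2
Step 3: PC=2 exec 'ADD C, 7'. After: A=0 B=0 C=7 D=0 ZF=0 PC=3
Step 4: PC=3 exec 'MUL B, 2'. After: A=0 B=0 C=7 D=0 ZF=1 PC=4
Step 5: PC=4 exec 'MOV A, B'. After: A=0 B=0 C=7 D=0 ZF=1 PC=5
Step 6: PC=5 exec 'MUL C, D'. After: A=0 B=0 C=0 D=0 ZF=1 PC=6
Step 7: PC=6 exec 'ADD D, 7'. After: A=0 B=0 C=0 D=7 ZF=0 PC=7
Step 8: PC=7 exec 'ADD D, B'. After: A=0 B=0 C=0 D=7 ZF=0 PC=8
Step 9: PC=8 exec 'MOV D, -3'. After: A=0 B=0 C=0 D=-3 ZF=0 PC=9
Step 10: PC=9 exec 'SUB A, C'. After: A=0 B=0 C=0 D=-3 ZF=1 PC=10
Step 11: PC=10 exec 'MUL B, D'. After: A=0 B=0 C=0 D=-3 ZF=1 PC=11
Step 12: PC=11 exec 'MOV B, A'. After: A=0 B=0 C=0 D=-3 ZF=1 PC=12
Step 13: PC=12 exec 'ADD C, 2'. After: A=0 B=0 C=2 D=-3 ZF=0 PC=13
Step 14: PC=13 exec 'MUL C, 2'. After: A=0 B=0 C=4 D=-3 ZF=0 PC=14
Step 15: PC=14 exec 'HALT'. After: A=0 B=0 C=4 D=-3 ZF=0 PC=14 HALTED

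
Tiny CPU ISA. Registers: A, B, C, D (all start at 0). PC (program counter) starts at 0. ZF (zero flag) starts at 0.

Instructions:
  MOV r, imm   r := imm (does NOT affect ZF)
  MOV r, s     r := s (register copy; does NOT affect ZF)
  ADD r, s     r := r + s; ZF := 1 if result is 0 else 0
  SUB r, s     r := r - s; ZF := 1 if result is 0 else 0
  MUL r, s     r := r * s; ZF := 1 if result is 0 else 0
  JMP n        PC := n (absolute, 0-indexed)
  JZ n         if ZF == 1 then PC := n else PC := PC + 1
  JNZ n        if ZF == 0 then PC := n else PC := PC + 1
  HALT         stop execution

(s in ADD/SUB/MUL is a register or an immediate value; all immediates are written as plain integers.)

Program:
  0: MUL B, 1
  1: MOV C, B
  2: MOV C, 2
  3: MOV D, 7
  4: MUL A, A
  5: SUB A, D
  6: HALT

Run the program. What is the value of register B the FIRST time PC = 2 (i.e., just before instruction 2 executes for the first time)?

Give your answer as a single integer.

Step 1: PC=0 exec 'MUL B, 1'. After: A=0 B=0 C=0 D=0 ZF=1 PC=1
Step 2: PC=1 exec 'MOV C, B'. After: A=0 B=0 C=0 D=0 ZF=1 PC=2
First time PC=2: B=0

0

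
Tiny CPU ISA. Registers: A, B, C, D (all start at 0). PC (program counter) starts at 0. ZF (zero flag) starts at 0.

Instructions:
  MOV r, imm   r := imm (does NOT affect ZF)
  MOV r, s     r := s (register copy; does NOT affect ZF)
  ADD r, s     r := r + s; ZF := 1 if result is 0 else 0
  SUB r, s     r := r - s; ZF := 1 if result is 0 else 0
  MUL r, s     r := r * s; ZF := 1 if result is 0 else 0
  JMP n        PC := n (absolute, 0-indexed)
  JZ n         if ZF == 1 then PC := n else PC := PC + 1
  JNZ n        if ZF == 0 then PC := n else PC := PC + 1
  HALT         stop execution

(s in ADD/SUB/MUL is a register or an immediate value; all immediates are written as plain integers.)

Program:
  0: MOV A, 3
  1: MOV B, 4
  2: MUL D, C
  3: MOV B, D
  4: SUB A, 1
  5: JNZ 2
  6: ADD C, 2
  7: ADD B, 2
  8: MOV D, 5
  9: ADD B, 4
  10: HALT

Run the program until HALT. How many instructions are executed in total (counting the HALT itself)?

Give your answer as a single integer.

Step 1: PC=0 exec 'MOV A, 3'. After: A=3 B=0 C=0 D=0 ZF=0 PC=1
Step 2: PC=1 exec 'MOV B, 4'. After: A=3 B=4 C=0 D=0 ZF=0 PC=2
Step 3: PC=2 exec 'MUL D, C'. After: A=3 B=4 C=0 D=0 ZF=1 PC=3
Step 4: PC=3 exec 'MOV B, D'. After: A=3 B=0 C=0 D=0 ZF=1 PC=4
Step 5: PC=4 exec 'SUB A, 1'. After: A=2 B=0 C=0 D=0 ZF=0 PC=5
Step 6: PC=5 exec 'JNZ 2'. After: A=2 B=0 C=0 D=0 ZF=0 PC=2
Step 7: PC=2 exec 'MUL D, C'. After: A=2 B=0 C=0 D=0 ZF=1 PC=3
Step 8: PC=3 exec 'MOV B, D'. After: A=2 B=0 C=0 D=0 ZF=1 PC=4
Step 9: PC=4 exec 'SUB A, 1'. After: A=1 B=0 C=0 D=0 ZF=0 PC=5
Step 10: PC=5 exec 'JNZ 2'. After: A=1 B=0 C=0 D=0 ZF=0 PC=2
Step 11: PC=2 exec 'MUL D, C'. After: A=1 B=0 C=0 D=0 ZF=1 PC=3
Step 12: PC=3 exec 'MOV B, D'. After: A=1 B=0 C=0 D=0 ZF=1 PC=4
Step 13: PC=4 exec 'SUB A, 1'. After: A=0 B=0 C=0 D=0 ZF=1 PC=5
Step 14: PC=5 exec 'JNZ 2'. After: A=0 B=0 C=0 D=0 ZF=1 PC=6
Step 15: PC=6 exec 'ADD C, 2'. After: A=0 B=0 C=2 D=0 ZF=0 PC=7
Step 16: PC=7 exec 'ADD B, 2'. After: A=0 B=2 C=2 D=0 ZF=0 PC=8
Step 17: PC=8 exec 'MOV D, 5'. After: A=0 B=2 C=2 D=5 ZF=0 PC=9
Step 18: PC=9 exec 'ADD B, 4'. After: A=0 B=6 C=2 D=5 ZF=0 PC=10
Step 19: PC=10 exec 'HALT'. After: A=0 B=6 C=2 D=5 ZF=0 PC=10 HALTED
Total instructions executed: 19

Answer: 19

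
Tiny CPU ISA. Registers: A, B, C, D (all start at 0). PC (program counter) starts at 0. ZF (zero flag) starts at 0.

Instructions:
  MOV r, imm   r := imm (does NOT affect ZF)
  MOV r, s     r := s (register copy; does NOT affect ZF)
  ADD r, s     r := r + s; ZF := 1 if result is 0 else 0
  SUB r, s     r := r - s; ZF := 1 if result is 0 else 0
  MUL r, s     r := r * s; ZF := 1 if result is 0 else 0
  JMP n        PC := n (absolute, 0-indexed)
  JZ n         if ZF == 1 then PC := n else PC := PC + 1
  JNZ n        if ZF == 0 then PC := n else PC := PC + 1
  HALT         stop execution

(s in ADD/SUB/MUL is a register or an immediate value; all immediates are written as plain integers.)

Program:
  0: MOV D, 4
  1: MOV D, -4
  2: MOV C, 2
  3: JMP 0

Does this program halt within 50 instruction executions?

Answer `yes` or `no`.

Answer: no

Derivation:
Step 1: PC=0 exec 'MOV D, 4'. After: A=0 B=0 C=0 D=4 ZF=0 PC=1
Step 2: PC=1 exec 'MOV D, -4'. After: A=0 B=0 C=0 D=-4 ZF=0 PC=2
Step 3: PC=2 exec 'MOV C, 2'. After: A=0 B=0 C=2 D=-4 ZF=0 PC=3
Step 4: PC=3 exec 'JMP 0'. After: A=0 B=0 C=2 D=-4 ZF=0 PC=0
Step 5: PC=0 exec 'MOV D, 4'. After: A=0 B=0 C=2 D=4 ZF=0 PC=1
Step 6: PC=1 exec 'MOV D, -4'. After: A=0 B=0 C=2 D=-4 ZF=0 PC=2
Step 7: PC=2 exec 'MOV C, 2'. After: A=0 B=0 C=2 D=-4 ZF=0 PC=3
State after step 7 equals state after step 3: the program is in a cycle of length 4 and will never halt.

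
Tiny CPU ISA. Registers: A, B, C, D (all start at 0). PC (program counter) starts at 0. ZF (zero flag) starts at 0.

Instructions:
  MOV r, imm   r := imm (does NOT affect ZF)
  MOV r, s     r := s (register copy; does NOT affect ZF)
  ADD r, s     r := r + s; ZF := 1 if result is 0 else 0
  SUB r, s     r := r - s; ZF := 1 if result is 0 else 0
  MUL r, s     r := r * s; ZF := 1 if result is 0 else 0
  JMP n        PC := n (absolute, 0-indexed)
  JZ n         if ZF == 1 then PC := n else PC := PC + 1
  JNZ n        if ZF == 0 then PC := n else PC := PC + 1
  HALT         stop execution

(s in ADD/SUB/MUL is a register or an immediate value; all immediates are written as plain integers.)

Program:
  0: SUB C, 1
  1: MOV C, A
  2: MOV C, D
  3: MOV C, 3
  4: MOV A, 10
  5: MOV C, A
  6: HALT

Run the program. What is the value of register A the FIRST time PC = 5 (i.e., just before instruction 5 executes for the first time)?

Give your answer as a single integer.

Step 1: PC=0 exec 'SUB C, 1'. After: A=0 B=0 C=-1 D=0 ZF=0 PC=1
Step 2: PC=1 exec 'MOV C, A'. After: A=0 B=0 C=0 D=0 ZF=0 PC=2
Step 3: PC=2 exec 'MOV C, D'. After: A=0 B=0 C=0 D=0 ZF=0 PC=3
Step 4: PC=3 exec 'MOV C, 3'. After: A=0 B=0 C=3 D=0 ZF=0 PC=4
Step 5: PC=4 exec 'MOV A, 10'. After: A=10 B=0 C=3 D=0 ZF=0 PC=5
First time PC=5: A=10

10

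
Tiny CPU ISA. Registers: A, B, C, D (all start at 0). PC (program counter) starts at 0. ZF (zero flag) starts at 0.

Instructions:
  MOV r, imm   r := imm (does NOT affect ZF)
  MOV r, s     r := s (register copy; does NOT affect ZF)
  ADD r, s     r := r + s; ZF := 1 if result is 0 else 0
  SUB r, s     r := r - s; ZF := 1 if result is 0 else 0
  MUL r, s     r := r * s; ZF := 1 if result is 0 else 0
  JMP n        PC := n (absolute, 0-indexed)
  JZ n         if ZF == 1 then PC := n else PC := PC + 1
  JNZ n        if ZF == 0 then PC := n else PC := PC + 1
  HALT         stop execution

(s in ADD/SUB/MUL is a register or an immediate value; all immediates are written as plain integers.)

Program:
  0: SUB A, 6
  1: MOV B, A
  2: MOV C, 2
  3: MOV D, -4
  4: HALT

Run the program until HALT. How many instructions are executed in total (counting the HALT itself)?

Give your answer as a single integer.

Answer: 5

Derivation:
Step 1: PC=0 exec 'SUB A, 6'. After: A=-6 B=0 C=0 D=0 ZF=0 PC=1
Step 2: PC=1 exec 'MOV B, A'. After: A=-6 B=-6 C=0 D=0 ZF=0 PC=2
Step 3: PC=2 exec 'MOV C, 2'. After: A=-6 B=-6 C=2 D=0 ZF=0 PC=3
Step 4: PC=3 exec 'MOV D, -4'. After: A=-6 B=-6 C=2 D=-4 ZF=0 PC=4
Step 5: PC=4 exec 'HALT'. After: A=-6 B=-6 C=2 D=-4 ZF=0 PC=4 HALTED
Total instructions executed: 5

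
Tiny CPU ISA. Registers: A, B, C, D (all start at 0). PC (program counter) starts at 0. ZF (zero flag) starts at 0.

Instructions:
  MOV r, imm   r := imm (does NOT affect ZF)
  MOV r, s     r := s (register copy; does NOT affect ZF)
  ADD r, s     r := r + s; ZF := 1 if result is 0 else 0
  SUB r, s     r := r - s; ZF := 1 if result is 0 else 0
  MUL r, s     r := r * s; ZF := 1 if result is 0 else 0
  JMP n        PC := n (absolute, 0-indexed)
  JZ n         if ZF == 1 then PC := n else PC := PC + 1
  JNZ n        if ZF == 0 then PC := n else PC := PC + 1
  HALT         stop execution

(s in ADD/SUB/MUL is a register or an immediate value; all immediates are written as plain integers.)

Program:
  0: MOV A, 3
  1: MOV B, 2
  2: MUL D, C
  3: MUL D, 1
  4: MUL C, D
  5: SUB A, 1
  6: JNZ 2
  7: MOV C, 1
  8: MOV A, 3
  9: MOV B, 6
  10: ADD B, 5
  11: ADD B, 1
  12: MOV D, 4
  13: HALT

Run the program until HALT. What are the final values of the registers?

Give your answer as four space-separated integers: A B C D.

Answer: 3 12 1 4

Derivation:
Step 1: PC=0 exec 'MOV A, 3'. After: A=3 B=0 C=0 D=0 ZF=0 PC=1
Step 2: PC=1 exec 'MOV B, 2'. After: A=3 B=2 C=0 D=0 ZF=0 PC=2
Step 3: PC=2 exec 'MUL D, C'. After: A=3 B=2 C=0 D=0 ZF=1 PC=3
Step 4: PC=3 exec 'MUL D, 1'. After: A=3 B=2 C=0 D=0 ZF=1 PC=4
Step 5: PC=4 exec 'MUL C, D'. After: A=3 B=2 C=0 D=0 ZF=1 PC=5
Step 6: PC=5 exec 'SUB A, 1'. After: A=2 B=2 C=0 D=0 ZF=0 PC=6
Step 7: PC=6 exec 'JNZ 2'. After: A=2 B=2 C=0 D=0 ZF=0 PC=2
Step 8: PC=2 exec 'MUL D, C'. After: A=2 B=2 C=0 D=0 ZF=1 PC=3
Step 9: PC=3 exec 'MUL D, 1'. After: A=2 B=2 C=0 D=0 ZF=1 PC=4
Step 10: PC=4 exec 'MUL C, D'. After: A=2 B=2 C=0 D=0 ZF=1 PC=5
Step 11: PC=5 exec 'SUB A, 1'. After: A=1 B=2 C=0 D=0 ZF=0 PC=6
Step 12: PC=6 exec 'JNZ 2'. After: A=1 B=2 C=0 D=0 ZF=0 PC=2
Step 13: PC=2 exec 'MUL D, C'. After: A=1 B=2 C=0 D=0 ZF=1 PC=3
Step 14: PC=3 exec 'MUL D, 1'. After: A=1 B=2 C=0 D=0 ZF=1 PC=4
Step 15: PC=4 exec 'MUL C, D'. After: A=1 B=2 C=0 D=0 ZF=1 PC=5
Step 16: PC=5 exec 'SUB A, 1'. After: A=0 B=2 C=0 D=0 ZF=1 PC=6
Step 17: PC=6 exec 'JNZ 2'. After: A=0 B=2 C=0 D=0 ZF=1 PC=7
Step 18: PC=7 exec 'MOV C, 1'. After: A=0 B=2 C=1 D=0 ZF=1 PC=8
Step 19: PC=8 exec 'MOV A, 3'. After: A=3 B=2 C=1 D=0 ZF=1 PC=9
Step 20: PC=9 exec 'MOV B, 6'. After: A=3 B=6 C=1 D=0 ZF=1 PC=10
Step 21: PC=10 exec 'ADD B, 5'. After: A=3 B=11 C=1 D=0 ZF=0 PC=11
Step 22: PC=11 exec 'ADD B, 1'. After: A=3 B=12 C=1 D=0 ZF=0 PC=12
Step 23: PC=12 exec 'MOV D, 4'. After: A=3 B=12 C=1 D=4 ZF=0 PC=13
Step 24: PC=13 exec 'HALT'. After: A=3 B=12 C=1 D=4 ZF=0 PC=13 HALTED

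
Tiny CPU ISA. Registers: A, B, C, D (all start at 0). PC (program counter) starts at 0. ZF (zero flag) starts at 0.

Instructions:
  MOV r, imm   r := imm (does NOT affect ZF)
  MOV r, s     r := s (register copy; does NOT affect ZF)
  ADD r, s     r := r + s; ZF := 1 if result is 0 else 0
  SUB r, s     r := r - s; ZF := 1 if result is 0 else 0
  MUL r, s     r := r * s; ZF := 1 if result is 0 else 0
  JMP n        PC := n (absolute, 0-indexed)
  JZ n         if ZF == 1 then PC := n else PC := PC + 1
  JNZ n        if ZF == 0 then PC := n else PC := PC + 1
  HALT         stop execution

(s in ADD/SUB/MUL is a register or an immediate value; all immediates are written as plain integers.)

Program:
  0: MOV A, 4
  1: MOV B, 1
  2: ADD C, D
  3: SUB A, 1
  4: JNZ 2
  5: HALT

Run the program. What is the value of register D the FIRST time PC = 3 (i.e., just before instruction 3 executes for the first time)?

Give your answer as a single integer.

Step 1: PC=0 exec 'MOV A, 4'. After: A=4 B=0 C=0 D=0 ZF=0 PC=1
Step 2: PC=1 exec 'MOV B, 1'. After: A=4 B=1 C=0 D=0 ZF=0 PC=2
Step 3: PC=2 exec 'ADD C, D'. After: A=4 B=1 C=0 D=0 ZF=1 PC=3
First time PC=3: D=0

0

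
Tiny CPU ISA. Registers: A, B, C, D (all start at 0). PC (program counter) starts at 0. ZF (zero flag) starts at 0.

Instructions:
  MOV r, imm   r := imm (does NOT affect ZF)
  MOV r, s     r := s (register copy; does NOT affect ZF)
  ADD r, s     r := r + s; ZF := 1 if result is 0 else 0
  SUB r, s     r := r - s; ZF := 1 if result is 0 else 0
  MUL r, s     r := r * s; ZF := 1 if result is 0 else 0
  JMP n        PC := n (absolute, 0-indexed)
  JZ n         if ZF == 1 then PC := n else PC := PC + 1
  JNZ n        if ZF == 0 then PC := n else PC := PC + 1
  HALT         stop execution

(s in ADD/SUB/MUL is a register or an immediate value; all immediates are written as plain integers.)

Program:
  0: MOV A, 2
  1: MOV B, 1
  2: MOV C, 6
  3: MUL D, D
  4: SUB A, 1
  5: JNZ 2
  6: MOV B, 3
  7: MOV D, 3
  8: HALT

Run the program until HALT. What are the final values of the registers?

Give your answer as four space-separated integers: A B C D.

Step 1: PC=0 exec 'MOV A, 2'. After: A=2 B=0 C=0 D=0 ZF=0 PC=1
Step 2: PC=1 exec 'MOV B, 1'. After: A=2 B=1 C=0 D=0 ZF=0 PC=2
Step 3: PC=2 exec 'MOV C, 6'. After: A=2 B=1 C=6 D=0 ZF=0 PC=3
Step 4: PC=3 exec 'MUL D, D'. After: A=2 B=1 C=6 D=0 ZF=1 PC=4
Step 5: PC=4 exec 'SUB A, 1'. After: A=1 B=1 C=6 D=0 ZF=0 PC=5
Step 6: PC=5 exec 'JNZ 2'. After: A=1 B=1 C=6 D=0 ZF=0 PC=2
Step 7: PC=2 exec 'MOV C, 6'. After: A=1 B=1 C=6 D=0 ZF=0 PC=3
Step 8: PC=3 exec 'MUL D, D'. After: A=1 B=1 C=6 D=0 ZF=1 PC=4
Step 9: PC=4 exec 'SUB A, 1'. After: A=0 B=1 C=6 D=0 ZF=1 PC=5
Step 10: PC=5 exec 'JNZ 2'. After: A=0 B=1 C=6 D=0 ZF=1 PC=6
Step 11: PC=6 exec 'MOV B, 3'. After: A=0 B=3 C=6 D=0 ZF=1 PC=7
Step 12: PC=7 exec 'MOV D, 3'. After: A=0 B=3 C=6 D=3 ZF=1 PC=8
Step 13: PC=8 exec 'HALT'. After: A=0 B=3 C=6 D=3 ZF=1 PC=8 HALTED

Answer: 0 3 6 3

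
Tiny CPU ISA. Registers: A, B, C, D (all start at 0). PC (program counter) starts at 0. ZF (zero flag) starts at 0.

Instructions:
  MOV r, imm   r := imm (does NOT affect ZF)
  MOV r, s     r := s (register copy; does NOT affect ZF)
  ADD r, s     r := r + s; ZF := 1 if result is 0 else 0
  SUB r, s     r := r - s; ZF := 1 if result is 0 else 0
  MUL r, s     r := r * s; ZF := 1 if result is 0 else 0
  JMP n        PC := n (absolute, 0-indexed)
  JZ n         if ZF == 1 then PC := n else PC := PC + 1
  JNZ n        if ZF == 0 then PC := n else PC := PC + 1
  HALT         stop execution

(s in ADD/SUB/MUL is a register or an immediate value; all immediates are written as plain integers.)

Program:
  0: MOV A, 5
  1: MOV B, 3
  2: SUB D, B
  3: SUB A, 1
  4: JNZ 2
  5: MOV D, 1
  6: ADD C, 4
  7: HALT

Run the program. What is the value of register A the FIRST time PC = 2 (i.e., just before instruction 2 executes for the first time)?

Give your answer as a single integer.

Step 1: PC=0 exec 'MOV A, 5'. After: A=5 B=0 C=0 D=0 ZF=0 PC=1
Step 2: PC=1 exec 'MOV B, 3'. After: A=5 B=3 C=0 D=0 ZF=0 PC=2
First time PC=2: A=5

5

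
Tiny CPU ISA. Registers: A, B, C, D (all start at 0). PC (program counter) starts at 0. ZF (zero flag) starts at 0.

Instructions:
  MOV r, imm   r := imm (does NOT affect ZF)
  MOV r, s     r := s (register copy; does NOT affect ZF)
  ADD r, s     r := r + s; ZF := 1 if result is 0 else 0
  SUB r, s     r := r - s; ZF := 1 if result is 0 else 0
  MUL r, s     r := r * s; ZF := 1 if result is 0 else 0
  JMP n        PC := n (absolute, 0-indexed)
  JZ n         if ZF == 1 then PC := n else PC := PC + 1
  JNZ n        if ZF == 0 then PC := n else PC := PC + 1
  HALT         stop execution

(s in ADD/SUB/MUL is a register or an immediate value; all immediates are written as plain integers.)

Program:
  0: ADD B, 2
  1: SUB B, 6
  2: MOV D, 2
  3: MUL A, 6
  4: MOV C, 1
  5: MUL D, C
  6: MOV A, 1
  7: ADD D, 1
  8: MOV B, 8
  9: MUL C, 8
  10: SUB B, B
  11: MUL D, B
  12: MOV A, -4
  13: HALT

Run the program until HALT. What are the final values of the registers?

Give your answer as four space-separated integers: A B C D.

Step 1: PC=0 exec 'ADD B, 2'. After: A=0 B=2 C=0 D=0 ZF=0 PC=1
Step 2: PC=1 exec 'SUB B, 6'. After: A=0 B=-4 C=0 D=0 ZF=0 PC=2
Step 3: PC=2 exec 'MOV D, 2'. After: A=0 B=-4 C=0 D=2 ZF=0 PC=3
Step 4: PC=3 exec 'MUL A, 6'. After: A=0 B=-4 C=0 D=2 ZF=1 PC=4
Step 5: PC=4 exec 'MOV C, 1'. After: A=0 B=-4 C=1 D=2 ZF=1 PC=5
Step 6: PC=5 exec 'MUL D, C'. After: A=0 B=-4 C=1 D=2 ZF=0 PC=6
Step 7: PC=6 exec 'MOV A, 1'. After: A=1 B=-4 C=1 D=2 ZF=0 PC=7
Step 8: PC=7 exec 'ADD D, 1'. After: A=1 B=-4 C=1 D=3 ZF=0 PC=8
Step 9: PC=8 exec 'MOV B, 8'. After: A=1 B=8 C=1 D=3 ZF=0 PC=9
Step 10: PC=9 exec 'MUL C, 8'. After: A=1 B=8 C=8 D=3 ZF=0 PC=10
Step 11: PC=10 exec 'SUB B, B'. After: A=1 B=0 C=8 D=3 ZF=1 PC=11
Step 12: PC=11 exec 'MUL D, B'. After: A=1 B=0 C=8 D=0 ZF=1 PC=12
Step 13: PC=12 exec 'MOV A, -4'. After: A=-4 B=0 C=8 D=0 ZF=1 PC=13
Step 14: PC=13 exec 'HALT'. After: A=-4 B=0 C=8 D=0 ZF=1 PC=13 HALTED

Answer: -4 0 8 0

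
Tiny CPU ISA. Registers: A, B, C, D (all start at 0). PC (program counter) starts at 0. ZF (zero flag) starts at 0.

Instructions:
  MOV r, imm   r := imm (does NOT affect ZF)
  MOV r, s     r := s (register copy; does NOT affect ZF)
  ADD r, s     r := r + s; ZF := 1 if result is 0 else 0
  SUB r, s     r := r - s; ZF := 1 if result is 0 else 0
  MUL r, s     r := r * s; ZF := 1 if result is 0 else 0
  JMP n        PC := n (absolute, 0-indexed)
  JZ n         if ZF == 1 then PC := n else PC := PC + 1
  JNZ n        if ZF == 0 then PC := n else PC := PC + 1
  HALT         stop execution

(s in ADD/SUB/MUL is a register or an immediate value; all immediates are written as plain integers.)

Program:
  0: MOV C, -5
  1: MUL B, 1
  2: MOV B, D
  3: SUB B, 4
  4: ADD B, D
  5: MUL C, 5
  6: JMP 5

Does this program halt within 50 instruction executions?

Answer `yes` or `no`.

Step 1: PC=0 exec 'MOV C, -5'. After: A=0 B=0 C=-5 D=0 ZF=0 PC=1
Step 2: PC=1 exec 'MUL B, 1'. After: A=0 B=0 C=-5 D=0 ZF=1 PC=2
Step 3: PC=2 exec 'MOV B, D'. After: A=0 B=0 C=-5 D=0 ZF=1 PC=3
Step 4: PC=3 exec 'SUB B, 4'. After: A=0 B=-4 C=-5 D=0 ZF=0 PC=4
Step 5: PC=4 exec 'ADD B, D'. After: A=0 B=-4 C=-5 D=0 ZF=0 PC=5
Step 6: PC=5 exec 'MUL C, 5'. After: A=0 B=-4 C=-25 D=0 ZF=0 PC=6
Step 7: PC=6 exec 'JMP 5'. After: A=0 B=-4 C=-25 D=0 ZF=0 PC=5
Step 8: PC=5 exec 'MUL C, 5'. After: A=0 B=-4 C=-125 D=0 ZF=0 PC=6
Step 9: PC=6 exec 'JMP 5'. After: A=0 B=-4 C=-125 D=0 ZF=0 PC=5
Step 10: PC=5 exec 'MUL C, 5'. After: A=0 B=-4 C=-625 D=0 ZF=0 PC=6
Step 11: PC=6 exec 'JMP 5'. After: A=0 B=-4 C=-625 D=0 ZF=0 PC=5
Step 12: PC=5 exec 'MUL C, 5'. After: A=0 B=-4 C=-3125 D=0 ZF=0 PC=6
Step 13: PC=6 exec 'JMP 5'. After: A=0 B=-4 C=-3125 D=0 ZF=0 PC=5
Step 14: PC=5 exec 'MUL C, 5'. After: A=0 B=-4 C=-15625 D=0 ZF=0 PC=6
Step 15: PC=6 exec 'JMP 5'. After: A=0 B=-4 C=-15625 D=0 ZF=0 PC=5
After 50 steps: not halted. PC revisits the same instructions with no path to HALT; will never halt.

Answer: no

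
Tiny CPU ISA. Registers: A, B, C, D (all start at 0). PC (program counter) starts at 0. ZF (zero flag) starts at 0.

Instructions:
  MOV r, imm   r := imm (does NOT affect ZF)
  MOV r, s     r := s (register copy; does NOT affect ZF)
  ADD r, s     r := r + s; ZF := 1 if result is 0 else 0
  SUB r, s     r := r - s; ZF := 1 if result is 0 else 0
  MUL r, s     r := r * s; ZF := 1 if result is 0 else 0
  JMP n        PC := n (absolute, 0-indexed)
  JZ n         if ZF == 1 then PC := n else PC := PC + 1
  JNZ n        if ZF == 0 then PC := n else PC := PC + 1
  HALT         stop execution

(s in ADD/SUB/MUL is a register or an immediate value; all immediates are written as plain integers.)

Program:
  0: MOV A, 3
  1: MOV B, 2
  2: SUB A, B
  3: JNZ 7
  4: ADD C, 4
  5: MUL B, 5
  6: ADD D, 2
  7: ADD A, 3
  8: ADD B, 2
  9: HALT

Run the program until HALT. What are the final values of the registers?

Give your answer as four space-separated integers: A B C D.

Answer: 4 4 0 0

Derivation:
Step 1: PC=0 exec 'MOV A, 3'. After: A=3 B=0 C=0 D=0 ZF=0 PC=1
Step 2: PC=1 exec 'MOV B, 2'. After: A=3 B=2 C=0 D=0 ZF=0 PC=2
Step 3: PC=2 exec 'SUB A, B'. After: A=1 B=2 C=0 D=0 ZF=0 PC=3
Step 4: PC=3 exec 'JNZ 7'. After: A=1 B=2 C=0 D=0 ZF=0 PC=7
Step 5: PC=7 exec 'ADD A, 3'. After: A=4 B=2 C=0 D=0 ZF=0 PC=8
Step 6: PC=8 exec 'ADD B, 2'. After: A=4 B=4 C=0 D=0 ZF=0 PC=9
Step 7: PC=9 exec 'HALT'. After: A=4 B=4 C=0 D=0 ZF=0 PC=9 HALTED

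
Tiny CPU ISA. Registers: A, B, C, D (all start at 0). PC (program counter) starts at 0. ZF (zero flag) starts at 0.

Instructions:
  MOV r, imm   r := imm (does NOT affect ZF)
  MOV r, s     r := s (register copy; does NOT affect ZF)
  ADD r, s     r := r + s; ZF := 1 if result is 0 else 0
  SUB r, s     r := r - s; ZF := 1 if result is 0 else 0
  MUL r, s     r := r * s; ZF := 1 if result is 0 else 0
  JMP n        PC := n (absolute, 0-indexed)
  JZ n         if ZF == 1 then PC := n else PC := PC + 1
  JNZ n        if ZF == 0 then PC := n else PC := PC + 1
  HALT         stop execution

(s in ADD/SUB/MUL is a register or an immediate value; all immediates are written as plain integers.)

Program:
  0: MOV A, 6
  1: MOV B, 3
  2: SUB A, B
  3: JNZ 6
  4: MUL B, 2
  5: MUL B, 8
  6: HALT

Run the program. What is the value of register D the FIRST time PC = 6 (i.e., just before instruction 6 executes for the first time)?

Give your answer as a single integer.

Step 1: PC=0 exec 'MOV A, 6'. After: A=6 B=0 C=0 D=0 ZF=0 PC=1
Step 2: PC=1 exec 'MOV B, 3'. After: A=6 B=3 C=0 D=0 ZF=0 PC=2
Step 3: PC=2 exec 'SUB A, B'. After: A=3 B=3 C=0 D=0 ZF=0 PC=3
Step 4: PC=3 exec 'JNZ 6'. After: A=3 B=3 C=0 D=0 ZF=0 PC=6
First time PC=6: D=0

0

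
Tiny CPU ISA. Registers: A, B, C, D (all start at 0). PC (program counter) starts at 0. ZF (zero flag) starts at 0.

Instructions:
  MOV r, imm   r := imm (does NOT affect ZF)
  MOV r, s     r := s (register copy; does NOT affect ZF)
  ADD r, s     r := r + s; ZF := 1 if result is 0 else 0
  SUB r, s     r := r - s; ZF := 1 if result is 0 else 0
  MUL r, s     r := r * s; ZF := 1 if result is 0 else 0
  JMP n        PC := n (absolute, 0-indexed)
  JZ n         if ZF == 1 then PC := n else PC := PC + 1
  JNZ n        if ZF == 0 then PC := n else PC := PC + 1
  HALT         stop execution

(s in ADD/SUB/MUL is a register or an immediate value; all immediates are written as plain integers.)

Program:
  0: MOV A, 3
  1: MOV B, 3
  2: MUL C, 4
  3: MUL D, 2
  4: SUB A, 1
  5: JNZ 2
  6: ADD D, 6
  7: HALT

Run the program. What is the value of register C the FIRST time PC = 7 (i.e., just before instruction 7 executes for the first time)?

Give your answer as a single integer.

Step 1: PC=0 exec 'MOV A, 3'. After: A=3 B=0 C=0 D=0 ZF=0 PC=1
Step 2: PC=1 exec 'MOV B, 3'. After: A=3 B=3 C=0 D=0 ZF=0 PC=2
Step 3: PC=2 exec 'MUL C, 4'. After: A=3 B=3 C=0 D=0 ZF=1 PC=3
Step 4: PC=3 exec 'MUL D, 2'. After: A=3 B=3 C=0 D=0 ZF=1 PC=4
Step 5: PC=4 exec 'SUB A, 1'. After: A=2 B=3 C=0 D=0 ZF=0 PC=5
Step 6: PC=5 exec 'JNZ 2'. After: A=2 B=3 C=0 D=0 ZF=0 PC=2
Step 7: PC=2 exec 'MUL C, 4'. After: A=2 B=3 C=0 D=0 ZF=1 PC=3
Step 8: PC=3 exec 'MUL D, 2'. After: A=2 B=3 C=0 D=0 ZF=1 PC=4
Step 9: PC=4 exec 'SUB A, 1'. After: A=1 B=3 C=0 D=0 ZF=0 PC=5
Step 10: PC=5 exec 'JNZ 2'. After: A=1 B=3 C=0 D=0 ZF=0 PC=2
Step 11: PC=2 exec 'MUL C, 4'. After: A=1 B=3 C=0 D=0 ZF=1 PC=3
Step 12: PC=3 exec 'MUL D, 2'. After: A=1 B=3 C=0 D=0 ZF=1 PC=4
Step 13: PC=4 exec 'SUB A, 1'. After: A=0 B=3 C=0 D=0 ZF=1 PC=5
Step 14: PC=5 exec 'JNZ 2'. After: A=0 B=3 C=0 D=0 ZF=1 PC=6
Step 15: PC=6 exec 'ADD D, 6'. After: A=0 B=3 C=0 D=6 ZF=0 PC=7
First time PC=7: C=0

0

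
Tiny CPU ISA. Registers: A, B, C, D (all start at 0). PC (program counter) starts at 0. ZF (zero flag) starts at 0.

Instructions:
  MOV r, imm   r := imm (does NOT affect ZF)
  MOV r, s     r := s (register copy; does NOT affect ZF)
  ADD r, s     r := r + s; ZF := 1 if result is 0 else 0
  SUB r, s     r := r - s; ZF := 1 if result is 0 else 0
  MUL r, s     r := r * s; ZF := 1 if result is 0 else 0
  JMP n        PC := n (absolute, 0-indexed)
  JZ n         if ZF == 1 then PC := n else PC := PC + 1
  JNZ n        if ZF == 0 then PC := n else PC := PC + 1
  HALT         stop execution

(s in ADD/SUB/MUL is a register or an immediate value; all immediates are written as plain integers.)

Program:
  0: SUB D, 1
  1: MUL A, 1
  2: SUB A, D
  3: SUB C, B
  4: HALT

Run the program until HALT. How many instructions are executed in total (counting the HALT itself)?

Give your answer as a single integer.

Answer: 5

Derivation:
Step 1: PC=0 exec 'SUB D, 1'. After: A=0 B=0 C=0 D=-1 ZF=0 PC=1
Step 2: PC=1 exec 'MUL A, 1'. After: A=0 B=0 C=0 D=-1 ZF=1 PC=2
Step 3: PC=2 exec 'SUB A, D'. After: A=1 B=0 C=0 D=-1 ZF=0 PC=3
Step 4: PC=3 exec 'SUB C, B'. After: A=1 B=0 C=0 D=-1 ZF=1 PC=4
Step 5: PC=4 exec 'HALT'. After: A=1 B=0 C=0 D=-1 ZF=1 PC=4 HALTED
Total instructions executed: 5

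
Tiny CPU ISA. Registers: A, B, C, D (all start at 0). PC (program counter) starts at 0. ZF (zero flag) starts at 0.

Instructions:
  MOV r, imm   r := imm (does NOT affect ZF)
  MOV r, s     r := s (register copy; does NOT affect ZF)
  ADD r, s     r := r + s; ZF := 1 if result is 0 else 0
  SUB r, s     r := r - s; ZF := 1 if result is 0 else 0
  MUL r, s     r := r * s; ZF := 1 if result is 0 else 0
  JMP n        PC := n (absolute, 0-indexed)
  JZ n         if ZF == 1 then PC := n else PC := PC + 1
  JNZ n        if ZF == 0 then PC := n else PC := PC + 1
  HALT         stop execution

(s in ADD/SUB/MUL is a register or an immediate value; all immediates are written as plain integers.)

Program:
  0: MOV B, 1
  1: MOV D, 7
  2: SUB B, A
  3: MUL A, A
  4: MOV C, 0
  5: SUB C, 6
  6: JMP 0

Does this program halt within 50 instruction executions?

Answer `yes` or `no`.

Step 1: PC=0 exec 'MOV B, 1'. After: A=0 B=1 C=0 D=0 ZF=0 PC=1
Step 2: PC=1 exec 'MOV D, 7'. After: A=0 B=1 C=0 D=7 ZF=0 PC=2
Step 3: PC=2 exec 'SUB B, A'. After: A=0 B=1 C=0 D=7 ZF=0 PC=3
Step 4: PC=3 exec 'MUL A, A'. After: A=0 B=1 C=0 D=7 ZF=1 PC=4
Step 5: PC=4 exec 'MOV C, 0'. After: A=0 B=1 C=0 D=7 ZF=1 PC=5
Step 6: PC=5 exec 'SUB C, 6'. After: A=0 B=1 C=-6 D=7 ZF=0 PC=6
Step 7: PC=6 exec 'JMP 0'. After: A=0 B=1 C=-6 D=7 ZF=0 PC=0
Step 8: PC=0 exec 'MOV B, 1'. After: A=0 B=1 C=-6 D=7 ZF=0 PC=1
Step 9: PC=1 exec 'MOV D, 7'. After: A=0 B=1 C=-6 D=7 ZF=0 PC=2
Step 10: PC=2 exec 'SUB B, A'. After: A=0 B=1 C=-6 D=7 ZF=0 PC=3
Step 11: PC=3 exec 'MUL A, A'. After: A=0 B=1 C=-6 D=7 ZF=1 PC=4
Step 12: PC=4 exec 'MOV C, 0'. After: A=0 B=1 C=0 D=7 ZF=1 PC=5
State after step 12 equals state after step 5: the program is in a cycle of length 7 and will never halt.

Answer: no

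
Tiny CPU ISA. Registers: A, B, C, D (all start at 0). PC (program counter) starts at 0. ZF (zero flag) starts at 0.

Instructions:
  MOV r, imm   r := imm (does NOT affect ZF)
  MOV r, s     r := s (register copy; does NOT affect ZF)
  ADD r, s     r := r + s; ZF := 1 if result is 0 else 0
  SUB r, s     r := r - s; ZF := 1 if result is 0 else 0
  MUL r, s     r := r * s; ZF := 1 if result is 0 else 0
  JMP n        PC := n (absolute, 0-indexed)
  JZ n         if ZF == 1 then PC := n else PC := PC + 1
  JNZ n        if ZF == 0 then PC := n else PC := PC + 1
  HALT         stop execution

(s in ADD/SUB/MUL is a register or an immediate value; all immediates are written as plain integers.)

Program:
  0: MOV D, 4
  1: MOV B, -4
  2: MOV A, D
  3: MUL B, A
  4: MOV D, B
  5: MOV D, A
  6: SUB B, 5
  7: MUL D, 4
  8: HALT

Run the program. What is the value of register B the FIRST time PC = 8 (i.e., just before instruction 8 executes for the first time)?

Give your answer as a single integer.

Step 1: PC=0 exec 'MOV D, 4'. After: A=0 B=0 C=0 D=4 ZF=0 PC=1
Step 2: PC=1 exec 'MOV B, -4'. After: A=0 B=-4 C=0 D=4 ZF=0 PC=2
Step 3: PC=2 exec 'MOV A, D'. After: A=4 B=-4 C=0 D=4 ZF=0 PC=3
Step 4: PC=3 exec 'MUL B, A'. After: A=4 B=-16 C=0 D=4 ZF=0 PC=4
Step 5: PC=4 exec 'MOV D, B'. After: A=4 B=-16 C=0 D=-16 ZF=0 PC=5
Step 6: PC=5 exec 'MOV D, A'. After: A=4 B=-16 C=0 D=4 ZF=0 PC=6
Step 7: PC=6 exec 'SUB B, 5'. After: A=4 B=-21 C=0 D=4 ZF=0 PC=7
Step 8: PC=7 exec 'MUL D, 4'. After: A=4 B=-21 C=0 D=16 ZF=0 PC=8
First time PC=8: B=-21

-21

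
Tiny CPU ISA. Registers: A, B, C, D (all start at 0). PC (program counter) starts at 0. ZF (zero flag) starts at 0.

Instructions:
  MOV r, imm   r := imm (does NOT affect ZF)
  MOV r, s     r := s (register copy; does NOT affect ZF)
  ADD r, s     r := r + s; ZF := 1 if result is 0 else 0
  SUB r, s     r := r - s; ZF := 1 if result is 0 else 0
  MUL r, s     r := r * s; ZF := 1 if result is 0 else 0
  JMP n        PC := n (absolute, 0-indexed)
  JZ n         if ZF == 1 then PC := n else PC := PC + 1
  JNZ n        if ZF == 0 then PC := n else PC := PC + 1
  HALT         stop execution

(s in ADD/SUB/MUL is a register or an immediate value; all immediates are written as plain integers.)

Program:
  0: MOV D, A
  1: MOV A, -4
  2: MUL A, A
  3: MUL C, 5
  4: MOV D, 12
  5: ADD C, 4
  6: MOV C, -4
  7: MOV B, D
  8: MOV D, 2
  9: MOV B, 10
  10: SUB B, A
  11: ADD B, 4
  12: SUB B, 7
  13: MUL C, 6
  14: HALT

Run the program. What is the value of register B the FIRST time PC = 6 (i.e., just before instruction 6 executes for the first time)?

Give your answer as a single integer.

Step 1: PC=0 exec 'MOV D, A'. After: A=0 B=0 C=0 D=0 ZF=0 PC=1
Step 2: PC=1 exec 'MOV A, -4'. After: A=-4 B=0 C=0 D=0 ZF=0 PC=2
Step 3: PC=2 exec 'MUL A, A'. After: A=16 B=0 C=0 D=0 ZF=0 PC=3
Step 4: PC=3 exec 'MUL C, 5'. After: A=16 B=0 C=0 D=0 ZF=1 PC=4
Step 5: PC=4 exec 'MOV D, 12'. After: A=16 B=0 C=0 D=12 ZF=1 PC=5
Step 6: PC=5 exec 'ADD C, 4'. After: A=16 B=0 C=4 D=12 ZF=0 PC=6
First time PC=6: B=0

0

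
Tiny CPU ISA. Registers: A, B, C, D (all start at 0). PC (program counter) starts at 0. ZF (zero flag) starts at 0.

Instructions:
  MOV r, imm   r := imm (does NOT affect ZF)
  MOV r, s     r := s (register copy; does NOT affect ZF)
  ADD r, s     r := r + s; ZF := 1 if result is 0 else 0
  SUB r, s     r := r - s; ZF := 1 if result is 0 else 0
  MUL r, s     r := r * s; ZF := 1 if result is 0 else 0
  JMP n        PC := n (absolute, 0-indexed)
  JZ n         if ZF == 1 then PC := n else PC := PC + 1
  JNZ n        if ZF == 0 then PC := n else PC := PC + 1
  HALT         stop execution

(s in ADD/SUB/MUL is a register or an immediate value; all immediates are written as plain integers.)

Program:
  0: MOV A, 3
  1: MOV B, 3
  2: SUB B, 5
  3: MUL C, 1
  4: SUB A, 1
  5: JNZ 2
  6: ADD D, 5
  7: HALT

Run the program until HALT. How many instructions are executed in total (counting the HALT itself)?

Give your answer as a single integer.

Step 1: PC=0 exec 'MOV A, 3'. After: A=3 B=0 C=0 D=0 ZF=0 PC=1
Step 2: PC=1 exec 'MOV B, 3'. After: A=3 B=3 C=0 D=0 ZF=0 PC=2
Step 3: PC=2 exec 'SUB B, 5'. After: A=3 B=-2 C=0 D=0 ZF=0 PC=3
Step 4: PC=3 exec 'MUL C, 1'. After: A=3 B=-2 C=0 D=0 ZF=1 PC=4
Step 5: PC=4 exec 'SUB A, 1'. After: A=2 B=-2 C=0 D=0 ZF=0 PC=5
Step 6: PC=5 exec 'JNZ 2'. After: A=2 B=-2 C=0 D=0 ZF=0 PC=2
Step 7: PC=2 exec 'SUB B, 5'. After: A=2 B=-7 C=0 D=0 ZF=0 PC=3
Step 8: PC=3 exec 'MUL C, 1'. After: A=2 B=-7 C=0 D=0 ZF=1 PC=4
Step 9: PC=4 exec 'SUB A, 1'. After: A=1 B=-7 C=0 D=0 ZF=0 PC=5
Step 10: PC=5 exec 'JNZ 2'. After: A=1 B=-7 C=0 D=0 ZF=0 PC=2
Step 11: PC=2 exec 'SUB B, 5'. After: A=1 B=-12 C=0 D=0 ZF=0 PC=3
Step 12: PC=3 exec 'MUL C, 1'. After: A=1 B=-12 C=0 D=0 ZF=1 PC=4
Step 13: PC=4 exec 'SUB A, 1'. After: A=0 B=-12 C=0 D=0 ZF=1 PC=5
Step 14: PC=5 exec 'JNZ 2'. After: A=0 B=-12 C=0 D=0 ZF=1 PC=6
Step 15: PC=6 exec 'ADD D, 5'. After: A=0 B=-12 C=0 D=5 ZF=0 PC=7
Step 16: PC=7 exec 'HALT'. After: A=0 B=-12 C=0 D=5 ZF=0 PC=7 HALTED
Total instructions executed: 16

Answer: 16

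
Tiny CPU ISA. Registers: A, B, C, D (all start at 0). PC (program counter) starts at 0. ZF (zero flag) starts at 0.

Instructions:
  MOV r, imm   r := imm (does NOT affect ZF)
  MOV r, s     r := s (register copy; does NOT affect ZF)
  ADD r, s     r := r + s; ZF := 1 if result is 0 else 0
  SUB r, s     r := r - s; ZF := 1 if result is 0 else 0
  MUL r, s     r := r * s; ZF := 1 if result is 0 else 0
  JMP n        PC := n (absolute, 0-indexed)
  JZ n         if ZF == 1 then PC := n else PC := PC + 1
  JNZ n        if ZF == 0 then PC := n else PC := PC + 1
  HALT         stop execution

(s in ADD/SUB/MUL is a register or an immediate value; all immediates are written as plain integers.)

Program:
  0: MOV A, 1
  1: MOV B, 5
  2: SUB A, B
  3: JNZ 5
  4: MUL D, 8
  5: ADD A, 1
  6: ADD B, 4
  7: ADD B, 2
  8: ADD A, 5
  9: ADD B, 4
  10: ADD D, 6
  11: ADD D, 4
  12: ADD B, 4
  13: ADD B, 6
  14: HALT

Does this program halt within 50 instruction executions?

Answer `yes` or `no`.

Step 1: PC=0 exec 'MOV A, 1'. After: A=1 B=0 C=0 D=0 ZF=0 PC=1
Step 2: PC=1 exec 'MOV B, 5'. After: A=1 B=5 C=0 D=0 ZF=0 PC=2
Step 3: PC=2 exec 'SUB A, B'. After: A=-4 B=5 C=0 D=0 ZF=0 PC=3
Step 4: PC=3 exec 'JNZ 5'. After: A=-4 B=5 C=0 D=0 ZF=0 PC=5
Step 5: PC=5 exec 'ADD A, 1'. After: A=-3 B=5 C=0 D=0 ZF=0 PC=6
Step 6: PC=6 exec 'ADD B, 4'. After: A=-3 B=9 C=0 D=0 ZF=0 PC=7
Step 7: PC=7 exec 'ADD B, 2'. After: A=-3 B=11 C=0 D=0 ZF=0 PC=8
Step 8: PC=8 exec 'ADD A, 5'. After: A=2 B=11 C=0 D=0 ZF=0 PC=9
Step 9: PC=9 exec 'ADD B, 4'. After: A=2 B=15 C=0 D=0 ZF=0 PC=10
Step 10: PC=10 exec 'ADD D, 6'. After: A=2 B=15 C=0 D=6 ZF=0 PC=11
Step 11: PC=11 exec 'ADD D, 4'. After: A=2 B=15 C=0 D=10 ZF=0 PC=12
Step 12: PC=12 exec 'ADD B, 4'. After: A=2 B=19 C=0 D=10 ZF=0 PC=13
Step 13: PC=13 exec 'ADD B, 6'. After: A=2 B=25 C=0 D=10 ZF=0 PC=14
Step 14: PC=14 exec 'HALT'. After: A=2 B=25 C=0 D=10 ZF=0 PC=14 HALTED

Answer: yes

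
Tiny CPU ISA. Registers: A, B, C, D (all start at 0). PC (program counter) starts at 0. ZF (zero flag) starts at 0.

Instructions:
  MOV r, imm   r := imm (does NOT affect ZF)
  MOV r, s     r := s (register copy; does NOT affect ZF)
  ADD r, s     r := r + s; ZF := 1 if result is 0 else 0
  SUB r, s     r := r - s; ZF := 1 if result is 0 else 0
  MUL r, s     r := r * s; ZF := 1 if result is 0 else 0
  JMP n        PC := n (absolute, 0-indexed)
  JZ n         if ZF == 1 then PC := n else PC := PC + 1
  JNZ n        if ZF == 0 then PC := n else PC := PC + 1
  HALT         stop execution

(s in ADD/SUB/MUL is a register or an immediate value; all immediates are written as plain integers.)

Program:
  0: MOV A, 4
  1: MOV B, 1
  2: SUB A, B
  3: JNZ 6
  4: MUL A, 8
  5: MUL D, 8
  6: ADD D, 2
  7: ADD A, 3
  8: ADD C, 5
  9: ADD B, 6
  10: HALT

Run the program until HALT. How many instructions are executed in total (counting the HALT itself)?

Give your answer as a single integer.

Step 1: PC=0 exec 'MOV A, 4'. After: A=4 B=0 C=0 D=0 ZF=0 PC=1
Step 2: PC=1 exec 'MOV B, 1'. After: A=4 B=1 C=0 D=0 ZF=0 PC=2
Step 3: PC=2 exec 'SUB A, B'. After: A=3 B=1 C=0 D=0 ZF=0 PC=3
Step 4: PC=3 exec 'JNZ 6'. After: A=3 B=1 C=0 D=0 ZF=0 PC=6
Step 5: PC=6 exec 'ADD D, 2'. After: A=3 B=1 C=0 D=2 ZF=0 PC=7
Step 6: PC=7 exec 'ADD A, 3'. After: A=6 B=1 C=0 D=2 ZF=0 PC=8
Step 7: PC=8 exec 'ADD C, 5'. After: A=6 B=1 C=5 D=2 ZF=0 PC=9
Step 8: PC=9 exec 'ADD B, 6'. After: A=6 B=7 C=5 D=2 ZF=0 PC=10
Step 9: PC=10 exec 'HALT'. After: A=6 B=7 C=5 D=2 ZF=0 PC=10 HALTED
Total instructions executed: 9

Answer: 9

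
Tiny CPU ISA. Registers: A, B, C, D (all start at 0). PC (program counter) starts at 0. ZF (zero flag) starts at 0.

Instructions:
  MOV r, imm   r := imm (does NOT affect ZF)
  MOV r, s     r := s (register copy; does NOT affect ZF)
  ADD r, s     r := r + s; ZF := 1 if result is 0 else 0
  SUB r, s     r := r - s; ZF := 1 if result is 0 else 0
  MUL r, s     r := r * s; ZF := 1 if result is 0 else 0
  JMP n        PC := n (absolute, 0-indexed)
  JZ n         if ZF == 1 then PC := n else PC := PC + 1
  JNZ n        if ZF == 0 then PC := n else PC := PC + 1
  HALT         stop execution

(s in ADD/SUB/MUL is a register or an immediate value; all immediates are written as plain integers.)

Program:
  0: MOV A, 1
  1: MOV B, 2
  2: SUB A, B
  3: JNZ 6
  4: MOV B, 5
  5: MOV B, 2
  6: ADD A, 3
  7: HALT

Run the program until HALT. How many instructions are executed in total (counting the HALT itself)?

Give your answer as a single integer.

Step 1: PC=0 exec 'MOV A, 1'. After: A=1 B=0 C=0 D=0 ZF=0 PC=1
Step 2: PC=1 exec 'MOV B, 2'. After: A=1 B=2 C=0 D=0 ZF=0 PC=2
Step 3: PC=2 exec 'SUB A, B'. After: A=-1 B=2 C=0 D=0 ZF=0 PC=3
Step 4: PC=3 exec 'JNZ 6'. After: A=-1 B=2 C=0 D=0 ZF=0 PC=6
Step 5: PC=6 exec 'ADD A, 3'. After: A=2 B=2 C=0 D=0 ZF=0 PC=7
Step 6: PC=7 exec 'HALT'. After: A=2 B=2 C=0 D=0 ZF=0 PC=7 HALTED
Total instructions executed: 6

Answer: 6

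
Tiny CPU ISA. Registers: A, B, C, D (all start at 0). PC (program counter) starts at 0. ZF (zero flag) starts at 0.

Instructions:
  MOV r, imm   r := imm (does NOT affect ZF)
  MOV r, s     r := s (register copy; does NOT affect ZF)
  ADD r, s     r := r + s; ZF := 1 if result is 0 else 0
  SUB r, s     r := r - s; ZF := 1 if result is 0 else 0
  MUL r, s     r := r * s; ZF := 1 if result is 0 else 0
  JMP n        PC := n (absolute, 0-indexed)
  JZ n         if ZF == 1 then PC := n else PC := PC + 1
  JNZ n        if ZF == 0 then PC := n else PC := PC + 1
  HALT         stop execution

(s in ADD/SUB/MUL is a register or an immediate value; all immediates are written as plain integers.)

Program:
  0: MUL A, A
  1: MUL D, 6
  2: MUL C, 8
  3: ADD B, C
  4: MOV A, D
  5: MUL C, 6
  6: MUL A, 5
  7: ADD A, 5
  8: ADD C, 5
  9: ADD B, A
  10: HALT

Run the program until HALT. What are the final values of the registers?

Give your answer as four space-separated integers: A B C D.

Answer: 5 5 5 0

Derivation:
Step 1: PC=0 exec 'MUL A, A'. After: A=0 B=0 C=0 D=0 ZF=1 PC=1
Step 2: PC=1 exec 'MUL D, 6'. After: A=0 B=0 C=0 D=0 ZF=1 PC=2
Step 3: PC=2 exec 'MUL C, 8'. After: A=0 B=0 C=0 D=0 ZF=1 PC=3
Step 4: PC=3 exec 'ADD B, C'. After: A=0 B=0 C=0 D=0 ZF=1 PC=4
Step 5: PC=4 exec 'MOV A, D'. After: A=0 B=0 C=0 D=0 ZF=1 PC=5
Step 6: PC=5 exec 'MUL C, 6'. After: A=0 B=0 C=0 D=0 ZF=1 PC=6
Step 7: PC=6 exec 'MUL A, 5'. After: A=0 B=0 C=0 D=0 ZF=1 PC=7
Step 8: PC=7 exec 'ADD A, 5'. After: A=5 B=0 C=0 D=0 ZF=0 PC=8
Step 9: PC=8 exec 'ADD C, 5'. After: A=5 B=0 C=5 D=0 ZF=0 PC=9
Step 10: PC=9 exec 'ADD B, A'. After: A=5 B=5 C=5 D=0 ZF=0 PC=10
Step 11: PC=10 exec 'HALT'. After: A=5 B=5 C=5 D=0 ZF=0 PC=10 HALTED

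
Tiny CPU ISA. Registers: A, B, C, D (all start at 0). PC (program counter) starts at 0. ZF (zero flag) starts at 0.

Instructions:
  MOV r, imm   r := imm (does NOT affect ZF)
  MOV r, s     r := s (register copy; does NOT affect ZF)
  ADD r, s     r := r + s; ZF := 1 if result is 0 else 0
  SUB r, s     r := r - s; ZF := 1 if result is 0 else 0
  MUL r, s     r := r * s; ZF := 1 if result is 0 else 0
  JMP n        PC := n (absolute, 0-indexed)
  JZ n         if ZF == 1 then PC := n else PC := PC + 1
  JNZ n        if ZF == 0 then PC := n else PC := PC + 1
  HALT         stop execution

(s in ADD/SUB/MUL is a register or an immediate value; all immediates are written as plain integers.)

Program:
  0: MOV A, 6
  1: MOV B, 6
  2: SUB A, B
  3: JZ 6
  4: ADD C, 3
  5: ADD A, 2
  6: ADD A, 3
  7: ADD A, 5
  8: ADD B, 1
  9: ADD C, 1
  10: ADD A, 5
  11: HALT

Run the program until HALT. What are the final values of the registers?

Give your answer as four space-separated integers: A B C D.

Step 1: PC=0 exec 'MOV A, 6'. After: A=6 B=0 C=0 D=0 ZF=0 PC=1
Step 2: PC=1 exec 'MOV B, 6'. After: A=6 B=6 C=0 D=0 ZF=0 PC=2
Step 3: PC=2 exec 'SUB A, B'. After: A=0 B=6 C=0 D=0 ZF=1 PC=3
Step 4: PC=3 exec 'JZ 6'. After: A=0 B=6 C=0 D=0 ZF=1 PC=6
Step 5: PC=6 exec 'ADD A, 3'. After: A=3 B=6 C=0 D=0 ZF=0 PC=7
Step 6: PC=7 exec 'ADD A, 5'. After: A=8 B=6 C=0 D=0 ZF=0 PC=8
Step 7: PC=8 exec 'ADD B, 1'. After: A=8 B=7 C=0 D=0 ZF=0 PC=9
Step 8: PC=9 exec 'ADD C, 1'. After: A=8 B=7 C=1 D=0 ZF=0 PC=10
Step 9: PC=10 exec 'ADD A, 5'. After: A=13 B=7 C=1 D=0 ZF=0 PC=11
Step 10: PC=11 exec 'HALT'. After: A=13 B=7 C=1 D=0 ZF=0 PC=11 HALTED

Answer: 13 7 1 0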